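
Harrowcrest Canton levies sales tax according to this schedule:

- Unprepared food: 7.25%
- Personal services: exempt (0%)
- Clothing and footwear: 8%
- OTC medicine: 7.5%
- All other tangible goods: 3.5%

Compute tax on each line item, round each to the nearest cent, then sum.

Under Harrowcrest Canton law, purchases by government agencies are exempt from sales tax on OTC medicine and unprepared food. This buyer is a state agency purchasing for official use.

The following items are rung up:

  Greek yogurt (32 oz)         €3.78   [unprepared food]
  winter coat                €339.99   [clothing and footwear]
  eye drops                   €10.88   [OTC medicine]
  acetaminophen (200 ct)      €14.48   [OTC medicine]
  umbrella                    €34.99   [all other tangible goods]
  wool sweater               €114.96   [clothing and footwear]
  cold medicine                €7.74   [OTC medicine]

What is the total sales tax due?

€37.62

Greek yogurt (32 oz) €3.78: unprepared food, buyer-exempt → 0% → €0.00
Winter coat €339.99: clothing and footwear → 8% → €27.20
Eye drops €10.88: OTC medicine, buyer-exempt → 0% → €0.00
Acetaminophen (200 ct) €14.48: OTC medicine, buyer-exempt → 0% → €0.00
Umbrella €34.99: all other tangible goods → 3.5% → €1.22
Wool sweater €114.96: clothing and footwear → 8% → €9.20
Cold medicine €7.74: OTC medicine, buyer-exempt → 0% → €0.00
Total tax = €27.20 + €1.22 + €9.20 = €37.62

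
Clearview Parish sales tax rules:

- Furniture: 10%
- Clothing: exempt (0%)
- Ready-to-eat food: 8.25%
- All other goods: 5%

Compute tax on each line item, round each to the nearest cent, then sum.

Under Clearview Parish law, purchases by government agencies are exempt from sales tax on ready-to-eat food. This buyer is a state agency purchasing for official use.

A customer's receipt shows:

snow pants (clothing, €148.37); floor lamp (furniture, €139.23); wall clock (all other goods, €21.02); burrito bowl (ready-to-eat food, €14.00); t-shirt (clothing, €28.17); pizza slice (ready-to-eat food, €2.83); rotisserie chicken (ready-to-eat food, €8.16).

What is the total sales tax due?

€14.97

Snow pants €148.37: clothing → 0% → €0.00
Floor lamp €139.23: furniture → 10% → €13.92
Wall clock €21.02: all other goods → 5% → €1.05
Burrito bowl €14.00: ready-to-eat food, buyer-exempt → 0% → €0.00
T-shirt €28.17: clothing → 0% → €0.00
Pizza slice €2.83: ready-to-eat food, buyer-exempt → 0% → €0.00
Rotisserie chicken €8.16: ready-to-eat food, buyer-exempt → 0% → €0.00
Total tax = €13.92 + €1.05 = €14.97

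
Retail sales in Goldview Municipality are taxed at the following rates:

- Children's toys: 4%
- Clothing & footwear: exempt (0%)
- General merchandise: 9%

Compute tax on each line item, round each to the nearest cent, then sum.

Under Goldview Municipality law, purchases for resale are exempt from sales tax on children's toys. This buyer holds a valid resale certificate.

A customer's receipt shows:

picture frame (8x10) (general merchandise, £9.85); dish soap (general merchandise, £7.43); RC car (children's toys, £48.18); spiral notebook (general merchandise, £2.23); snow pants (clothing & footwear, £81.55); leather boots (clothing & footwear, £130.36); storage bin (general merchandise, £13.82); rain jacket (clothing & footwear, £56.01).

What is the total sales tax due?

£3.00

Picture frame (8x10) £9.85: general merchandise → 9% → £0.89
Dish soap £7.43: general merchandise → 9% → £0.67
RC car £48.18: children's toys, buyer-exempt → 0% → £0.00
Spiral notebook £2.23: general merchandise → 9% → £0.20
Snow pants £81.55: clothing & footwear → 0% → £0.00
Leather boots £130.36: clothing & footwear → 0% → £0.00
Storage bin £13.82: general merchandise → 9% → £1.24
Rain jacket £56.01: clothing & footwear → 0% → £0.00
Total tax = £0.89 + £0.67 + £0.20 + £1.24 = £3.00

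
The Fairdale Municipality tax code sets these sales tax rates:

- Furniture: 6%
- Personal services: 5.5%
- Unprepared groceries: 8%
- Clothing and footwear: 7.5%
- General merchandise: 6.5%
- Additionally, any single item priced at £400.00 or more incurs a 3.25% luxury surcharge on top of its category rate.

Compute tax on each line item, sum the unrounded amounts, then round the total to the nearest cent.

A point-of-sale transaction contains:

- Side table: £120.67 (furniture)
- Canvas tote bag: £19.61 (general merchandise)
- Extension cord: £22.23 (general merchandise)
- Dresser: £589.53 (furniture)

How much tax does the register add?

£64.49

Side table £120.67: furniture → 6% → £7.2402
Canvas tote bag £19.61: general merchandise → 6.5% → £1.27465
Extension cord £22.23: general merchandise → 6.5% → £1.44495
Dresser £589.53: furniture → 6% + 3.25% surcharge = 9.25% → £54.531525
Unrounded tax sum = £64.491325 → £64.49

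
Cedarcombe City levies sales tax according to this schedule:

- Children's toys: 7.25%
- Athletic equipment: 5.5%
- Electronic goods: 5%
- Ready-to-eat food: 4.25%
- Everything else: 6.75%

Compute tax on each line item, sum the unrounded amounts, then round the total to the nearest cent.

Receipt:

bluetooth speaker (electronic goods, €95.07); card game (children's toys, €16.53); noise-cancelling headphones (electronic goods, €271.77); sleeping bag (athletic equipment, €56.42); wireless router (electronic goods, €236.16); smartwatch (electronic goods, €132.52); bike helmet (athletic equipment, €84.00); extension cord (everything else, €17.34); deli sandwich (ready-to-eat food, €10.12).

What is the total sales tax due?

Bluetooth speaker €95.07: electronic goods → 5% → €4.7535
Card game €16.53: children's toys → 7.25% → €1.198425
Noise-cancelling headphones €271.77: electronic goods → 5% → €13.5885
Sleeping bag €56.42: athletic equipment → 5.5% → €3.1031
Wireless router €236.16: electronic goods → 5% → €11.808
Smartwatch €132.52: electronic goods → 5% → €6.626
Bike helmet €84.00: athletic equipment → 5.5% → €4.62
Extension cord €17.34: everything else → 6.75% → €1.17045
Deli sandwich €10.12: ready-to-eat food → 4.25% → €0.4301
Unrounded tax sum = €47.298075 → €47.30

€47.30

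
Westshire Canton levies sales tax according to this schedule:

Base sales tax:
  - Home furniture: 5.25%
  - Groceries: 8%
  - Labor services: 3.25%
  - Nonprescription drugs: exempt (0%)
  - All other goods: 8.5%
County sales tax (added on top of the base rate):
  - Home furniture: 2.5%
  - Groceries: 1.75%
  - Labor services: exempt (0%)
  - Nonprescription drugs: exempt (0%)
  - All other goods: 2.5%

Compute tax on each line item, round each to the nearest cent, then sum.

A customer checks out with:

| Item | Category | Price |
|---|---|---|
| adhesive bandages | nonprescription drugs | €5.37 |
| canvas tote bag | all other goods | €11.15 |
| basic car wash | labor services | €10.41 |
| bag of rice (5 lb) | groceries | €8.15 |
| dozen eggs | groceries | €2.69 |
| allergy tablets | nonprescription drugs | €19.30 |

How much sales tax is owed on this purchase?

€2.62

Adhesive bandages €5.37: nonprescription drugs → 0% + 0% county = 0% → €0.00
Canvas tote bag €11.15: all other goods → 8.5% + 2.5% county = 11% → €1.23
Basic car wash €10.41: labor services → 3.25% + 0% county = 3.25% → €0.34
Bag of rice (5 lb) €8.15: groceries → 8% + 1.75% county = 9.75% → €0.79
Dozen eggs €2.69: groceries → 8% + 1.75% county = 9.75% → €0.26
Allergy tablets €19.30: nonprescription drugs → 0% + 0% county = 0% → €0.00
Total tax = €1.23 + €0.34 + €0.79 + €0.26 = €2.62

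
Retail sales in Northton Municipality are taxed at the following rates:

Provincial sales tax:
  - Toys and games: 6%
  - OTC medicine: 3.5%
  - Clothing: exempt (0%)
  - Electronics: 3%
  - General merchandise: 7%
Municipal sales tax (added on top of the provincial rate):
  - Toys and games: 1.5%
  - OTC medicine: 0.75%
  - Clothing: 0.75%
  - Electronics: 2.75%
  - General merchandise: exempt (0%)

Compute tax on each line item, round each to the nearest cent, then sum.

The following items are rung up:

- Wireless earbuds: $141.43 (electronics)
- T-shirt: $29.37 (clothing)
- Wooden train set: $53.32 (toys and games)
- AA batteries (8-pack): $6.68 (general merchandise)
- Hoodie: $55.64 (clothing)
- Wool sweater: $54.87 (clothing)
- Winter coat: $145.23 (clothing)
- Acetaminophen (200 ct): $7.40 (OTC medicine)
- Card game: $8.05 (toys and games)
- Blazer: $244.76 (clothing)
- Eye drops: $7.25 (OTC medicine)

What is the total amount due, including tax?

Wireless earbuds $141.43: electronics → 3% + 2.75% municipal = 5.75% → $8.13
T-shirt $29.37: clothing → 0% + 0.75% municipal = 0.75% → $0.22
Wooden train set $53.32: toys and games → 6% + 1.5% municipal = 7.5% → $4.00
AA batteries (8-pack) $6.68: general merchandise → 7% + 0% municipal = 7% → $0.47
Hoodie $55.64: clothing → 0% + 0.75% municipal = 0.75% → $0.42
Wool sweater $54.87: clothing → 0% + 0.75% municipal = 0.75% → $0.41
Winter coat $145.23: clothing → 0% + 0.75% municipal = 0.75% → $1.09
Acetaminophen (200 ct) $7.40: OTC medicine → 3.5% + 0.75% municipal = 4.25% → $0.31
Card game $8.05: toys and games → 6% + 1.5% municipal = 7.5% → $0.60
Blazer $244.76: clothing → 0% + 0.75% municipal = 0.75% → $1.84
Eye drops $7.25: OTC medicine → 3.5% + 0.75% municipal = 4.25% → $0.31
Subtotal = $754.00; tax = $17.80; total due = $771.80

$771.80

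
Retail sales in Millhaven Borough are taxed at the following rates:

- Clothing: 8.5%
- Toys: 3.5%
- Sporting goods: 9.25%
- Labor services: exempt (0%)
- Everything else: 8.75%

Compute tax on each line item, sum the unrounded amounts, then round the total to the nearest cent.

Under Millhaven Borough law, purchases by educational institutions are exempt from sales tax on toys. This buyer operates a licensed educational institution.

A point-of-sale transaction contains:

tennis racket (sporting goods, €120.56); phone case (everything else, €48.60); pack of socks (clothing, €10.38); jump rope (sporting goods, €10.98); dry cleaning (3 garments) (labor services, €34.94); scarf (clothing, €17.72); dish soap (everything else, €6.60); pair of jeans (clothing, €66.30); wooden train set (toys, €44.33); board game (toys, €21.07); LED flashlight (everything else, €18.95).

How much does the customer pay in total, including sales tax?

Tennis racket €120.56: sporting goods → 9.25% → €11.1518
Phone case €48.60: everything else → 8.75% → €4.2525
Pack of socks €10.38: clothing → 8.5% → €0.8823
Jump rope €10.98: sporting goods → 9.25% → €1.01565
Dry cleaning (3 garments) €34.94: labor services → 0% → €0.00
Scarf €17.72: clothing → 8.5% → €1.5062
Dish soap €6.60: everything else → 8.75% → €0.5775
Pair of jeans €66.30: clothing → 8.5% → €5.6355
Wooden train set €44.33: toys, buyer-exempt → 0% → €0.00
Board game €21.07: toys, buyer-exempt → 0% → €0.00
LED flashlight €18.95: everything else → 8.75% → €1.658125
Subtotal = €400.43; unrounded tax = €26.679575 → €26.68; total due = €427.11

€427.11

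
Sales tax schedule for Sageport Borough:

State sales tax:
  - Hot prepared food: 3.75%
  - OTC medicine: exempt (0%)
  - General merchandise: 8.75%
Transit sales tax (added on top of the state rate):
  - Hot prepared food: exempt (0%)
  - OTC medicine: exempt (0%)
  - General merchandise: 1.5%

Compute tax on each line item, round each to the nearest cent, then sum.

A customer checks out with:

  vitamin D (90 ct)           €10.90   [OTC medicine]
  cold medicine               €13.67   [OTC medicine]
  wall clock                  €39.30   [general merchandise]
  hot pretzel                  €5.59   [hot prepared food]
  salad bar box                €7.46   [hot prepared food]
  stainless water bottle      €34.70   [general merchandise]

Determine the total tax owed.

€8.08

Vitamin D (90 ct) €10.90: OTC medicine → 0% + 0% transit = 0% → €0.00
Cold medicine €13.67: OTC medicine → 0% + 0% transit = 0% → €0.00
Wall clock €39.30: general merchandise → 8.75% + 1.5% transit = 10.25% → €4.03
Hot pretzel €5.59: hot prepared food → 3.75% + 0% transit = 3.75% → €0.21
Salad bar box €7.46: hot prepared food → 3.75% + 0% transit = 3.75% → €0.28
Stainless water bottle €34.70: general merchandise → 8.75% + 1.5% transit = 10.25% → €3.56
Total tax = €4.03 + €0.21 + €0.28 + €3.56 = €8.08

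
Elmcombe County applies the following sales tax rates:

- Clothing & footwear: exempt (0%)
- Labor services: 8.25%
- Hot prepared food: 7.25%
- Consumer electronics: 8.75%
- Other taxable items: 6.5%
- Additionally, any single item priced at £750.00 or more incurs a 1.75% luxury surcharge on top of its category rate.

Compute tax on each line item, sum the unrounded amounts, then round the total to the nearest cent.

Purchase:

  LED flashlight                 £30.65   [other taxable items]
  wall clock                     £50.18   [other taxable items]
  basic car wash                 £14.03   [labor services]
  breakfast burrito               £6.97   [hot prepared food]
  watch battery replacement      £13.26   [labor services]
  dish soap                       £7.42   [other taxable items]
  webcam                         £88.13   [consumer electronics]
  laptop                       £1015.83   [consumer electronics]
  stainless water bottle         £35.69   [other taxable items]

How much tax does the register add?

£125.19

LED flashlight £30.65: other taxable items → 6.5% → £1.99225
Wall clock £50.18: other taxable items → 6.5% → £3.2617
Basic car wash £14.03: labor services → 8.25% → £1.157475
Breakfast burrito £6.97: hot prepared food → 7.25% → £0.505325
Watch battery replacement £13.26: labor services → 8.25% → £1.09395
Dish soap £7.42: other taxable items → 6.5% → £0.4823
Webcam £88.13: consumer electronics → 8.75% → £7.711375
Laptop £1015.83: consumer electronics → 8.75% + 1.75% surcharge = 10.5% → £106.66215
Stainless water bottle £35.69: other taxable items → 6.5% → £2.31985
Unrounded tax sum = £125.186375 → £125.19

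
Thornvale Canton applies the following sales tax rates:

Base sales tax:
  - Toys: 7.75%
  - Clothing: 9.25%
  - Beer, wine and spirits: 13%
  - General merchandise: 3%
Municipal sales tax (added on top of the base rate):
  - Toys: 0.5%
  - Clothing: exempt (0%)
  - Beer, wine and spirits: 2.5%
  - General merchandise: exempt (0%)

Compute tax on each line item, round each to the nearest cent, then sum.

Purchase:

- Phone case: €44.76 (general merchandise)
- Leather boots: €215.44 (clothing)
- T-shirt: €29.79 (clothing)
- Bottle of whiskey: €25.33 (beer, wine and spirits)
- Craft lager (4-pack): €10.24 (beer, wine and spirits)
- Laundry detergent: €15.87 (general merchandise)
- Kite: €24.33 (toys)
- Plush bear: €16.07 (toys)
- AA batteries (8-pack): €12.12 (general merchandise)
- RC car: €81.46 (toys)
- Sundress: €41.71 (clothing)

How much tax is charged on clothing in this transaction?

€26.55

Leather boots €215.44: clothing → 9.25% + 0% municipal = 9.25% → €19.93
T-shirt €29.79: clothing → 9.25% + 0% municipal = 9.25% → €2.76
Sundress €41.71: clothing → 9.25% + 0% municipal = 9.25% → €3.86
Tax on clothing = €19.93 + €2.76 + €3.86 = €26.55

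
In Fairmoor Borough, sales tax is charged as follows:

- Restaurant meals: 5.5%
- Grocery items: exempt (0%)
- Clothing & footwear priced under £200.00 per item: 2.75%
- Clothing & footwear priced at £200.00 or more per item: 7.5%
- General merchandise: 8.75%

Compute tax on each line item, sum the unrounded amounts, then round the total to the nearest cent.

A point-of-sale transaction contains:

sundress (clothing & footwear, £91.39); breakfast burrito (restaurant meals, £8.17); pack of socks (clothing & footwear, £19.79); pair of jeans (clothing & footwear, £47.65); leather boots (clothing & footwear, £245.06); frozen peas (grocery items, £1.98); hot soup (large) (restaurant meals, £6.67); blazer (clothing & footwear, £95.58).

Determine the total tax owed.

£26.19

Sundress £91.39: clothing & footwear, under £200.00 → 2.75% → £2.513225
Breakfast burrito £8.17: restaurant meals → 5.5% → £0.44935
Pack of socks £19.79: clothing & footwear, under £200.00 → 2.75% → £0.544225
Pair of jeans £47.65: clothing & footwear, under £200.00 → 2.75% → £1.310375
Leather boots £245.06: clothing & footwear, £200.00 or more → 7.5% → £18.3795
Frozen peas £1.98: grocery items → 0% → £0.00
Hot soup (large) £6.67: restaurant meals → 5.5% → £0.36685
Blazer £95.58: clothing & footwear, under £200.00 → 2.75% → £2.62845
Unrounded tax sum = £26.191975 → £26.19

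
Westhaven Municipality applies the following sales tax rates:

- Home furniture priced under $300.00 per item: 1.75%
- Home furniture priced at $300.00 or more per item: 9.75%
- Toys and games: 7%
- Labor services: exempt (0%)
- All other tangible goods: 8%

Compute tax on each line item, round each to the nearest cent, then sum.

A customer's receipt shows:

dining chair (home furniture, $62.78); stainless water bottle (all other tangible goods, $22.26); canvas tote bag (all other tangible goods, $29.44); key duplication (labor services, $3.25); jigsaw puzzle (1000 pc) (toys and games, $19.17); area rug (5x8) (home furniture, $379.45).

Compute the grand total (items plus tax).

Dining chair $62.78: home furniture, under $300.00 → 1.75% → $1.10
Stainless water bottle $22.26: all other tangible goods → 8% → $1.78
Canvas tote bag $29.44: all other tangible goods → 8% → $2.36
Key duplication $3.25: labor services → 0% → $0.00
Jigsaw puzzle (1000 pc) $19.17: toys and games → 7% → $1.34
Area rug (5x8) $379.45: home furniture, $300.00 or more → 9.75% → $37.00
Subtotal = $516.35; tax = $43.58; total due = $559.93

$559.93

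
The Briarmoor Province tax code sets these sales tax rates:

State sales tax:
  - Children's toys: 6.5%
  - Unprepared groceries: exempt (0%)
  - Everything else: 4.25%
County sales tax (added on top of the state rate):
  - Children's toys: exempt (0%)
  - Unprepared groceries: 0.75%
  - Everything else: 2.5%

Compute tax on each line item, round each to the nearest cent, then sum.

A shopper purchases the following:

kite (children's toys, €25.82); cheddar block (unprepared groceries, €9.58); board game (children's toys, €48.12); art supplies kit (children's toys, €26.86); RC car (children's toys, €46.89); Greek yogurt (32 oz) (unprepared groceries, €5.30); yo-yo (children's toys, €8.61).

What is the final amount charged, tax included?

Kite €25.82: children's toys → 6.5% + 0% county = 6.5% → €1.68
Cheddar block €9.58: unprepared groceries → 0% + 0.75% county = 0.75% → €0.07
Board game €48.12: children's toys → 6.5% + 0% county = 6.5% → €3.13
Art supplies kit €26.86: children's toys → 6.5% + 0% county = 6.5% → €1.75
RC car €46.89: children's toys → 6.5% + 0% county = 6.5% → €3.05
Greek yogurt (32 oz) €5.30: unprepared groceries → 0% + 0.75% county = 0.75% → €0.04
Yo-yo €8.61: children's toys → 6.5% + 0% county = 6.5% → €0.56
Subtotal = €171.18; tax = €10.28; total due = €181.46

€181.46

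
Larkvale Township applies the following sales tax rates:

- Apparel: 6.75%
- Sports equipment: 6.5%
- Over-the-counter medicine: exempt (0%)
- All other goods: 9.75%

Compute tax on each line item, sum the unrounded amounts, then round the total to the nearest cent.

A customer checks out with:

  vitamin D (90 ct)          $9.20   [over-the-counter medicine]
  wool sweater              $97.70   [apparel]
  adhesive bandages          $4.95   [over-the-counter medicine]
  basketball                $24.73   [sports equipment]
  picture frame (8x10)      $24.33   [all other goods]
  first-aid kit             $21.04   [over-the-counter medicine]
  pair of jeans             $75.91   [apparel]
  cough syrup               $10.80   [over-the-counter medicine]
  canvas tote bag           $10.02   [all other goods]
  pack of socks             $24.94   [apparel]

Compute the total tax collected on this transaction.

Vitamin D (90 ct) $9.20: over-the-counter medicine → 0% → $0.00
Wool sweater $97.70: apparel → 6.75% → $6.59475
Adhesive bandages $4.95: over-the-counter medicine → 0% → $0.00
Basketball $24.73: sports equipment → 6.5% → $1.60745
Picture frame (8x10) $24.33: all other goods → 9.75% → $2.372175
First-aid kit $21.04: over-the-counter medicine → 0% → $0.00
Pair of jeans $75.91: apparel → 6.75% → $5.123925
Cough syrup $10.80: over-the-counter medicine → 0% → $0.00
Canvas tote bag $10.02: all other goods → 9.75% → $0.97695
Pack of socks $24.94: apparel → 6.75% → $1.68345
Unrounded tax sum = $18.3587 → $18.36

$18.36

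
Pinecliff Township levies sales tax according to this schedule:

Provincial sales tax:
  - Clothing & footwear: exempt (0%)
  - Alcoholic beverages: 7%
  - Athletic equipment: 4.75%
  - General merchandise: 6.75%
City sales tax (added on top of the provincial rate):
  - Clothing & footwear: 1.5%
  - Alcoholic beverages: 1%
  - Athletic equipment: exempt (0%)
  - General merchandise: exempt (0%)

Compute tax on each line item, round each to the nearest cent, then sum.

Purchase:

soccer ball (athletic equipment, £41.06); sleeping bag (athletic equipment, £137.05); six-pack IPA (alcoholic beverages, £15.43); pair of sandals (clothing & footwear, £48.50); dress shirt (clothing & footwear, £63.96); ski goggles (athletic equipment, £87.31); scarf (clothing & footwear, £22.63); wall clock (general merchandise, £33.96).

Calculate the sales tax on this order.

Soccer ball £41.06: athletic equipment → 4.75% + 0% city = 4.75% → £1.95
Sleeping bag £137.05: athletic equipment → 4.75% + 0% city = 4.75% → £6.51
Six-pack IPA £15.43: alcoholic beverages → 7% + 1% city = 8% → £1.23
Pair of sandals £48.50: clothing & footwear → 0% + 1.5% city = 1.5% → £0.73
Dress shirt £63.96: clothing & footwear → 0% + 1.5% city = 1.5% → £0.96
Ski goggles £87.31: athletic equipment → 4.75% + 0% city = 4.75% → £4.15
Scarf £22.63: clothing & footwear → 0% + 1.5% city = 1.5% → £0.34
Wall clock £33.96: general merchandise → 6.75% + 0% city = 6.75% → £2.29
Total tax = £1.95 + £6.51 + £1.23 + £0.73 + £0.96 + £4.15 + £0.34 + £2.29 = £18.16

£18.16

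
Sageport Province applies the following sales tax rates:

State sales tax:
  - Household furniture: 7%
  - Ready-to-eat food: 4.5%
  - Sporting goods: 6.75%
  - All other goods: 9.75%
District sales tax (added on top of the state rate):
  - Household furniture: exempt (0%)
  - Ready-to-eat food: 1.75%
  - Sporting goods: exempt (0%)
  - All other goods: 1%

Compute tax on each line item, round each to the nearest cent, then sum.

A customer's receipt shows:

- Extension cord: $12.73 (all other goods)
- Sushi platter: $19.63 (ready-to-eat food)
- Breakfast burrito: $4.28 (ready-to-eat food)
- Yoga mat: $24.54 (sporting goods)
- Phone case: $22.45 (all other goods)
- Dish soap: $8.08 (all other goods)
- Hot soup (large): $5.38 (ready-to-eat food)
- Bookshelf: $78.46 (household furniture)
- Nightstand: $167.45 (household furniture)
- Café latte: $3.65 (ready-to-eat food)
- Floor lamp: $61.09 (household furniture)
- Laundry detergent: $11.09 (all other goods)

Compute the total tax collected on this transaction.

$31.06

Extension cord $12.73: all other goods → 9.75% + 1% district = 10.75% → $1.37
Sushi platter $19.63: ready-to-eat food → 4.5% + 1.75% district = 6.25% → $1.23
Breakfast burrito $4.28: ready-to-eat food → 4.5% + 1.75% district = 6.25% → $0.27
Yoga mat $24.54: sporting goods → 6.75% + 0% district = 6.75% → $1.66
Phone case $22.45: all other goods → 9.75% + 1% district = 10.75% → $2.41
Dish soap $8.08: all other goods → 9.75% + 1% district = 10.75% → $0.87
Hot soup (large) $5.38: ready-to-eat food → 4.5% + 1.75% district = 6.25% → $0.34
Bookshelf $78.46: household furniture → 7% + 0% district = 7% → $5.49
Nightstand $167.45: household furniture → 7% + 0% district = 7% → $11.72
Café latte $3.65: ready-to-eat food → 4.5% + 1.75% district = 6.25% → $0.23
Floor lamp $61.09: household furniture → 7% + 0% district = 7% → $4.28
Laundry detergent $11.09: all other goods → 9.75% + 1% district = 10.75% → $1.19
Total tax = $1.37 + $1.23 + $0.27 + $1.66 + $2.41 + $0.87 + $0.34 + $5.49 + $11.72 + $0.23 + $4.28 + $1.19 = $31.06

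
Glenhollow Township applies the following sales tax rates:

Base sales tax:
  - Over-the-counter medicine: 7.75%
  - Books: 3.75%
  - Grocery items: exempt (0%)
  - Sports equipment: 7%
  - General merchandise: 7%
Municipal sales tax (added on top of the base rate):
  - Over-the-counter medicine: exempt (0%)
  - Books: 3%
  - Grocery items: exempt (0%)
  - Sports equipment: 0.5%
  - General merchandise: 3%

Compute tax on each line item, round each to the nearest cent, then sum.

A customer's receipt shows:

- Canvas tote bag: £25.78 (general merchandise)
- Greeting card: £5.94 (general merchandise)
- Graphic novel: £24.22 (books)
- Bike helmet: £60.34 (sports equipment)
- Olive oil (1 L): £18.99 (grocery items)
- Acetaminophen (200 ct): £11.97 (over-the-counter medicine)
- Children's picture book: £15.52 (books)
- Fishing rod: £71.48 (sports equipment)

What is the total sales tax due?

£16.67

Canvas tote bag £25.78: general merchandise → 7% + 3% municipal = 10% → £2.58
Greeting card £5.94: general merchandise → 7% + 3% municipal = 10% → £0.59
Graphic novel £24.22: books → 3.75% + 3% municipal = 6.75% → £1.63
Bike helmet £60.34: sports equipment → 7% + 0.5% municipal = 7.5% → £4.53
Olive oil (1 L) £18.99: grocery items → 0% + 0% municipal = 0% → £0.00
Acetaminophen (200 ct) £11.97: over-the-counter medicine → 7.75% + 0% municipal = 7.75% → £0.93
Children's picture book £15.52: books → 3.75% + 3% municipal = 6.75% → £1.05
Fishing rod £71.48: sports equipment → 7% + 0.5% municipal = 7.5% → £5.36
Total tax = £2.58 + £0.59 + £1.63 + £4.53 + £0.93 + £1.05 + £5.36 = £16.67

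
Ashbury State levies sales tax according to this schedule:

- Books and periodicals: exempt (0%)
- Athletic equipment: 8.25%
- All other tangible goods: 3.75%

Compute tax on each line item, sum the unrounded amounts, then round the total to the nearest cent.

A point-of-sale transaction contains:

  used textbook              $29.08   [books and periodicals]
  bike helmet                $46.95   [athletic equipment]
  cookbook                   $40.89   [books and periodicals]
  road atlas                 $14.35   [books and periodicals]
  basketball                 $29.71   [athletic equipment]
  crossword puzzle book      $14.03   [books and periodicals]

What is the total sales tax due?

Used textbook $29.08: books and periodicals → 0% → $0.00
Bike helmet $46.95: athletic equipment → 8.25% → $3.873375
Cookbook $40.89: books and periodicals → 0% → $0.00
Road atlas $14.35: books and periodicals → 0% → $0.00
Basketball $29.71: athletic equipment → 8.25% → $2.451075
Crossword puzzle book $14.03: books and periodicals → 0% → $0.00
Unrounded tax sum = $6.32445 → $6.32

$6.32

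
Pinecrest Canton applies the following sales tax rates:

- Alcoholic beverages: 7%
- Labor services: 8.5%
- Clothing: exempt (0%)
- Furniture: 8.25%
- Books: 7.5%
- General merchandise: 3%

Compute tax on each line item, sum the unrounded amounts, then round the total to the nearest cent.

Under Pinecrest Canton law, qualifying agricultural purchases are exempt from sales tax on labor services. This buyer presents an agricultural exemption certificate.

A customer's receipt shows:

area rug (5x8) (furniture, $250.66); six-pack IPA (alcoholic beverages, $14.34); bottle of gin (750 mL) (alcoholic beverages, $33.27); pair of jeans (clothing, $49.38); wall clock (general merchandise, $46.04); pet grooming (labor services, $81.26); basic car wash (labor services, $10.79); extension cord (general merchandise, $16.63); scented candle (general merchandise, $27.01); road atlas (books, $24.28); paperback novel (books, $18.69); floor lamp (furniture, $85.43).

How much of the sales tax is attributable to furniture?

Area rug (5x8) $250.66: furniture → 8.25% → $20.67945
Floor lamp $85.43: furniture → 8.25% → $7.047975
Tax on furniture: unrounded sum = $27.727425 → $27.73

$27.73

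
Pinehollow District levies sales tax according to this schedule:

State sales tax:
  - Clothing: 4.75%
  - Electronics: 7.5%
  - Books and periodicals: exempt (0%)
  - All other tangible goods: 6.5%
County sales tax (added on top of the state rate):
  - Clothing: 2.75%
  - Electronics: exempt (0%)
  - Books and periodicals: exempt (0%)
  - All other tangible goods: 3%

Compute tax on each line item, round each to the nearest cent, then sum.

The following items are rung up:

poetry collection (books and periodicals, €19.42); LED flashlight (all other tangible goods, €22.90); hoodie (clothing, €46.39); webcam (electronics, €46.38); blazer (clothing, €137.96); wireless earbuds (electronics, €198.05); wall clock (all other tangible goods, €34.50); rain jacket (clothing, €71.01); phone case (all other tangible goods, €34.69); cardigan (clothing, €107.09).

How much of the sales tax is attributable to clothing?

€27.19

Hoodie €46.39: clothing → 4.75% + 2.75% county = 7.5% → €3.48
Blazer €137.96: clothing → 4.75% + 2.75% county = 7.5% → €10.35
Rain jacket €71.01: clothing → 4.75% + 2.75% county = 7.5% → €5.33
Cardigan €107.09: clothing → 4.75% + 2.75% county = 7.5% → €8.03
Tax on clothing = €3.48 + €10.35 + €5.33 + €8.03 = €27.19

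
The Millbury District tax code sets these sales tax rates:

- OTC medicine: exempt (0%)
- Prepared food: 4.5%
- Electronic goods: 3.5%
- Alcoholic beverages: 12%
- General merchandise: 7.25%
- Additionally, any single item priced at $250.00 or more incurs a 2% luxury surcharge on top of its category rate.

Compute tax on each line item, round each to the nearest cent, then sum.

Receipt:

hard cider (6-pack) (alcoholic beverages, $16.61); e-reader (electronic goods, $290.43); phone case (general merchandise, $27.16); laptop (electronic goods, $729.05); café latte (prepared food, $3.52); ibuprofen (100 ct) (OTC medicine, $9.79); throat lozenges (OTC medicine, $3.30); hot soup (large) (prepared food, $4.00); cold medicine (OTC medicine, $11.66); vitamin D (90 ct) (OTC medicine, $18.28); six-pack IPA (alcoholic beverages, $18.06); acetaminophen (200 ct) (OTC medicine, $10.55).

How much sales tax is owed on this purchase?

Hard cider (6-pack) $16.61: alcoholic beverages → 12% → $1.99
E-reader $290.43: electronic goods → 3.5% + 2% surcharge = 5.5% → $15.97
Phone case $27.16: general merchandise → 7.25% → $1.97
Laptop $729.05: electronic goods → 3.5% + 2% surcharge = 5.5% → $40.10
Café latte $3.52: prepared food → 4.5% → $0.16
Ibuprofen (100 ct) $9.79: OTC medicine → 0% → $0.00
Throat lozenges $3.30: OTC medicine → 0% → $0.00
Hot soup (large) $4.00: prepared food → 4.5% → $0.18
Cold medicine $11.66: OTC medicine → 0% → $0.00
Vitamin D (90 ct) $18.28: OTC medicine → 0% → $0.00
Six-pack IPA $18.06: alcoholic beverages → 12% → $2.17
Acetaminophen (200 ct) $10.55: OTC medicine → 0% → $0.00
Total tax = $1.99 + $15.97 + $1.97 + $40.10 + $0.16 + $0.18 + $2.17 = $62.54

$62.54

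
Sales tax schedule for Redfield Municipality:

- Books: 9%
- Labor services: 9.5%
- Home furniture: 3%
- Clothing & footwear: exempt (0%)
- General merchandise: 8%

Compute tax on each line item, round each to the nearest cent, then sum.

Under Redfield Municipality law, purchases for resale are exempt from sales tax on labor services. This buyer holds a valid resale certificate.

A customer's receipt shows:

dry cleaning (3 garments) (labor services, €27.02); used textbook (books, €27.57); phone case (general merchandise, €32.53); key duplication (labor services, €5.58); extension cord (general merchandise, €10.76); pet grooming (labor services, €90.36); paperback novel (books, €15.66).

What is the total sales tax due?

€7.35

Dry cleaning (3 garments) €27.02: labor services, buyer-exempt → 0% → €0.00
Used textbook €27.57: books → 9% → €2.48
Phone case €32.53: general merchandise → 8% → €2.60
Key duplication €5.58: labor services, buyer-exempt → 0% → €0.00
Extension cord €10.76: general merchandise → 8% → €0.86
Pet grooming €90.36: labor services, buyer-exempt → 0% → €0.00
Paperback novel €15.66: books → 9% → €1.41
Total tax = €2.48 + €2.60 + €0.86 + €1.41 = €7.35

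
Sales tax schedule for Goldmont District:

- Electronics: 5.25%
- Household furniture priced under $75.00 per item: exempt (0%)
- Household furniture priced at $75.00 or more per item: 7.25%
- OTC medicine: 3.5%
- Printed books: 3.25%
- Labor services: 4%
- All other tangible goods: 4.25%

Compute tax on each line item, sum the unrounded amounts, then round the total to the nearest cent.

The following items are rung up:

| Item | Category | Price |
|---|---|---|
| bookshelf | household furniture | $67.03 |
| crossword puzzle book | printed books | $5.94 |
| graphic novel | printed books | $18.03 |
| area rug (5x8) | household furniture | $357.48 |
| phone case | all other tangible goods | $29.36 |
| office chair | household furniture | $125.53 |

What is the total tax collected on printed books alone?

$0.78

Crossword puzzle book $5.94: printed books → 3.25% → $0.19305
Graphic novel $18.03: printed books → 3.25% → $0.585975
Tax on printed books: unrounded sum = $0.779025 → $0.78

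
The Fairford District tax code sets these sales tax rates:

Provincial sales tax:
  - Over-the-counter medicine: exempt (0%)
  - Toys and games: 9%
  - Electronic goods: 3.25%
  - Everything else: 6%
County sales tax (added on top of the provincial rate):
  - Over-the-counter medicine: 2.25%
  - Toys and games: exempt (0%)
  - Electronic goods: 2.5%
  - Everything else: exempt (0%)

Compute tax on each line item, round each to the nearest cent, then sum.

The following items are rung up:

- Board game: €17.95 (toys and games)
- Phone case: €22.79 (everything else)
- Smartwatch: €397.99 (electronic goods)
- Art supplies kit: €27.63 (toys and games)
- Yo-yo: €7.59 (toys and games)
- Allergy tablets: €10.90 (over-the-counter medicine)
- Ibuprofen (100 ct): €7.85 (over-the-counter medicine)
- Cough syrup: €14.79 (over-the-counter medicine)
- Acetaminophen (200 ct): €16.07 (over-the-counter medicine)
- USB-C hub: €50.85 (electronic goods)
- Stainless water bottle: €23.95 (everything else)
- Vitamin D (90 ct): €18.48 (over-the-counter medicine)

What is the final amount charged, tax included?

€651.78

Board game €17.95: toys and games → 9% + 0% county = 9% → €1.62
Phone case €22.79: everything else → 6% + 0% county = 6% → €1.37
Smartwatch €397.99: electronic goods → 3.25% + 2.5% county = 5.75% → €22.88
Art supplies kit €27.63: toys and games → 9% + 0% county = 9% → €2.49
Yo-yo €7.59: toys and games → 9% + 0% county = 9% → €0.68
Allergy tablets €10.90: over-the-counter medicine → 0% + 2.25% county = 2.25% → €0.25
Ibuprofen (100 ct) €7.85: over-the-counter medicine → 0% + 2.25% county = 2.25% → €0.18
Cough syrup €14.79: over-the-counter medicine → 0% + 2.25% county = 2.25% → €0.33
Acetaminophen (200 ct) €16.07: over-the-counter medicine → 0% + 2.25% county = 2.25% → €0.36
USB-C hub €50.85: electronic goods → 3.25% + 2.5% county = 5.75% → €2.92
Stainless water bottle €23.95: everything else → 6% + 0% county = 6% → €1.44
Vitamin D (90 ct) €18.48: over-the-counter medicine → 0% + 2.25% county = 2.25% → €0.42
Subtotal = €616.84; tax = €34.94; total due = €651.78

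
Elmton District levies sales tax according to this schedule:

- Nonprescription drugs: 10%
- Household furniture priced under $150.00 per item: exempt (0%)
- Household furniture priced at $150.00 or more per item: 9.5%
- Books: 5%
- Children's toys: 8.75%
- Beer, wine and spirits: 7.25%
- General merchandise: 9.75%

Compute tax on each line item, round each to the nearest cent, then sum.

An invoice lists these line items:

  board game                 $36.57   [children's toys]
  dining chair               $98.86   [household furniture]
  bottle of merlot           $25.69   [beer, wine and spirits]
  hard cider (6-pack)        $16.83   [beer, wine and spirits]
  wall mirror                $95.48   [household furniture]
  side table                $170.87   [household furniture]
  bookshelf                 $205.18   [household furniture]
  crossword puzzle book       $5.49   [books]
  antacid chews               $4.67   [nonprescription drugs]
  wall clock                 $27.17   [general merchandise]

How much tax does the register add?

Board game $36.57: children's toys → 8.75% → $3.20
Dining chair $98.86: household furniture, under $150.00 → 0% → $0.00
Bottle of merlot $25.69: beer, wine and spirits → 7.25% → $1.86
Hard cider (6-pack) $16.83: beer, wine and spirits → 7.25% → $1.22
Wall mirror $95.48: household furniture, under $150.00 → 0% → $0.00
Side table $170.87: household furniture, $150.00 or more → 9.5% → $16.23
Bookshelf $205.18: household furniture, $150.00 or more → 9.5% → $19.49
Crossword puzzle book $5.49: books → 5% → $0.27
Antacid chews $4.67: nonprescription drugs → 10% → $0.47
Wall clock $27.17: general merchandise → 9.75% → $2.65
Total tax = $3.20 + $1.86 + $1.22 + $16.23 + $19.49 + $0.27 + $0.47 + $2.65 = $45.39

$45.39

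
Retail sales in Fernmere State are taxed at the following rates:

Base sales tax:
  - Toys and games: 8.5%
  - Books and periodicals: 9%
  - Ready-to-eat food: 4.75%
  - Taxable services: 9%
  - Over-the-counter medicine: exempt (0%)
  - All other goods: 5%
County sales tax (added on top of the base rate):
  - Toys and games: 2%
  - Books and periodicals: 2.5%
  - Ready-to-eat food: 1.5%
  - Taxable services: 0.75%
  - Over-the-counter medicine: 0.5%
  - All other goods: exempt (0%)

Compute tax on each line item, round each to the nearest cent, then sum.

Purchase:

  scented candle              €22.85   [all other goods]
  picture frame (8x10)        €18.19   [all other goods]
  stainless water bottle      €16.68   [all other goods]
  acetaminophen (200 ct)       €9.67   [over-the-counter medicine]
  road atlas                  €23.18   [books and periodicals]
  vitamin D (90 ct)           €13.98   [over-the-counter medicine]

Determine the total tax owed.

€5.67

Scented candle €22.85: all other goods → 5% + 0% county = 5% → €1.14
Picture frame (8x10) €18.19: all other goods → 5% + 0% county = 5% → €0.91
Stainless water bottle €16.68: all other goods → 5% + 0% county = 5% → €0.83
Acetaminophen (200 ct) €9.67: over-the-counter medicine → 0% + 0.5% county = 0.5% → €0.05
Road atlas €23.18: books and periodicals → 9% + 2.5% county = 11.5% → €2.67
Vitamin D (90 ct) €13.98: over-the-counter medicine → 0% + 0.5% county = 0.5% → €0.07
Total tax = €1.14 + €0.91 + €0.83 + €0.05 + €2.67 + €0.07 = €5.67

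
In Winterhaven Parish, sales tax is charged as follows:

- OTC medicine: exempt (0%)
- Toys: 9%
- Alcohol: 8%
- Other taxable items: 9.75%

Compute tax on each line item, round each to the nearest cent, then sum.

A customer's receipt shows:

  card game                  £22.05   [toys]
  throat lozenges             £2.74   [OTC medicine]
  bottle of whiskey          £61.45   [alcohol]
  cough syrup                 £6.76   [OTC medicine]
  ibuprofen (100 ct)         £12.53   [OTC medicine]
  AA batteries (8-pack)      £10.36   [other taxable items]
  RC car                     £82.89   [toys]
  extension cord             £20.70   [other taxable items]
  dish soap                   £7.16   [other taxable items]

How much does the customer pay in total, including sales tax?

£244.73

Card game £22.05: toys → 9% → £1.98
Throat lozenges £2.74: OTC medicine → 0% → £0.00
Bottle of whiskey £61.45: alcohol → 8% → £4.92
Cough syrup £6.76: OTC medicine → 0% → £0.00
Ibuprofen (100 ct) £12.53: OTC medicine → 0% → £0.00
AA batteries (8-pack) £10.36: other taxable items → 9.75% → £1.01
RC car £82.89: toys → 9% → £7.46
Extension cord £20.70: other taxable items → 9.75% → £2.02
Dish soap £7.16: other taxable items → 9.75% → £0.70
Subtotal = £226.64; tax = £18.09; total due = £244.73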